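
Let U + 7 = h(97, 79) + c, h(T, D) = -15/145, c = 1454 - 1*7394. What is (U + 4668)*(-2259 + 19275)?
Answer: -631191504/29 ≈ -2.1765e+7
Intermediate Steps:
c = -5940 (c = 1454 - 7394 = -5940)
h(T, D) = -3/29 (h(T, D) = -15*1/145 = -3/29)
U = -172466/29 (U = -7 + (-3/29 - 5940) = -7 - 172263/29 = -172466/29 ≈ -5947.1)
(U + 4668)*(-2259 + 19275) = (-172466/29 + 4668)*(-2259 + 19275) = -37094/29*17016 = -631191504/29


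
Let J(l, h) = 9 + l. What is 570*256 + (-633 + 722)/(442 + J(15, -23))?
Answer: 67998809/466 ≈ 1.4592e+5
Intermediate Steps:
570*256 + (-633 + 722)/(442 + J(15, -23)) = 570*256 + (-633 + 722)/(442 + (9 + 15)) = 145920 + 89/(442 + 24) = 145920 + 89/466 = 67998809/466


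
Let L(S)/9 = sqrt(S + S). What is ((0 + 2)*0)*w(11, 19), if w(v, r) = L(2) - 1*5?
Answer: 0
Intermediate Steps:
L(S) = 9*sqrt(2)*sqrt(S) (L(S) = 9*sqrt(S + S) = 9*sqrt(2*S) = 9*(sqrt(2)*sqrt(S)) = 9*sqrt(2)*sqrt(S))
w(v, r) = 13 (w(v, r) = 9*sqrt(2)*sqrt(2) - 1*5 = 18 - 5 = 13)
((0 + 2)*0)*w(11, 19) = ((0 + 2)*0)*13 = (2*0)*13 = 0*13 = 0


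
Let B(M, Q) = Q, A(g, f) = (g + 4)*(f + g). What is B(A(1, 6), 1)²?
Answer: 1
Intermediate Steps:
A(g, f) = (4 + g)*(f + g)
B(A(1, 6), 1)² = 1² = 1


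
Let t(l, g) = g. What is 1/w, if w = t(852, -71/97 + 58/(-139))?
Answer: -13483/15495 ≈ -0.87015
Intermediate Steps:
w = -15495/13483 (w = -71/97 + 58/(-139) = -71*1/97 + 58*(-1/139) = -71/97 - 58/139 = -15495/13483 ≈ -1.1492)
1/w = 1/(-15495/13483) = -13483/15495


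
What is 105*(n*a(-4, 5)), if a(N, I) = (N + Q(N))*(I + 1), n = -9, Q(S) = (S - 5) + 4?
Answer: 51030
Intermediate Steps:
Q(S) = -1 + S (Q(S) = (-5 + S) + 4 = -1 + S)
a(N, I) = (1 + I)*(-1 + 2*N) (a(N, I) = (N + (-1 + N))*(I + 1) = (-1 + 2*N)*(1 + I) = (1 + I)*(-1 + 2*N))
105*(n*a(-4, 5)) = 105*(-9*(-1 - 1*5 + 2*(-4) + 2*5*(-4))) = 105*(-9*(-1 - 5 - 8 - 40)) = 105*(-9*(-54)) = 105*486 = 51030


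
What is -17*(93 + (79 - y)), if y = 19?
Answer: -2601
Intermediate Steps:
-17*(93 + (79 - y)) = -17*(93 + (79 - 1*19)) = -17*(93 + (79 - 19)) = -17*(93 + 60) = -17*153 = -2601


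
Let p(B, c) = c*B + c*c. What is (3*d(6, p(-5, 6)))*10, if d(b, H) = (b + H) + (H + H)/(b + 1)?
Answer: 2880/7 ≈ 411.43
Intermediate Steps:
p(B, c) = c² + B*c (p(B, c) = B*c + c² = c² + B*c)
d(b, H) = H + b + 2*H/(1 + b) (d(b, H) = (H + b) + (2*H)/(1 + b) = (H + b) + 2*H/(1 + b) = H + b + 2*H/(1 + b))
(3*d(6, p(-5, 6)))*10 = (3*((6 + 6² + 3*(6*(-5 + 6)) + (6*(-5 + 6))*6)/(1 + 6)))*10 = (3*((6 + 36 + 3*(6*1) + (6*1)*6)/7))*10 = (3*((6 + 36 + 3*6 + 6*6)/7))*10 = (3*((6 + 36 + 18 + 36)/7))*10 = (3*((⅐)*96))*10 = (3*(96/7))*10 = (288/7)*10 = 2880/7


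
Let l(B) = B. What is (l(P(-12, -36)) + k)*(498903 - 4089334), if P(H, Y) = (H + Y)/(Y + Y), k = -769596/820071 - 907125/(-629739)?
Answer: -80259353359097081/19127062647 ≈ -4.1961e+6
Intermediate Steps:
k = 9602307053/19127062647 (k = -769596*1/820071 - 907125*(-1/629739) = -256532/273357 + 302375/209913 = 9602307053/19127062647 ≈ 0.50203)
P(H, Y) = (H + Y)/(2*Y) (P(H, Y) = (H + Y)/((2*Y)) = (H + Y)*(1/(2*Y)) = (H + Y)/(2*Y))
(l(P(-12, -36)) + k)*(498903 - 4089334) = ((½)*(-12 - 36)/(-36) + 9602307053/19127062647)*(498903 - 4089334) = ((½)*(-1/36)*(-48) + 9602307053/19127062647)*(-3590431) = (⅔ + 9602307053/19127062647)*(-3590431) = (22353682151/19127062647)*(-3590431) = -80259353359097081/19127062647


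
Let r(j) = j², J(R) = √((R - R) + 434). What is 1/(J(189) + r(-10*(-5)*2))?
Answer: 5000/49999783 - √434/99999566 ≈ 9.9792e-5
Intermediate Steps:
J(R) = √434 (J(R) = √(0 + 434) = √434)
1/(J(189) + r(-10*(-5)*2)) = 1/(√434 + (-10*(-5)*2)²) = 1/(√434 + (50*2)²) = 1/(√434 + 100²) = 1/(√434 + 10000) = 1/(10000 + √434)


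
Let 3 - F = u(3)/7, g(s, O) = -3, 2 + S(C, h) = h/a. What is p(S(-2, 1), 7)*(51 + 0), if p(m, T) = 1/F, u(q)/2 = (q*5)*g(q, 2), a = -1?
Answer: 119/37 ≈ 3.2162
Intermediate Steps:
S(C, h) = -2 - h (S(C, h) = -2 + h/(-1) = -2 + h*(-1) = -2 - h)
u(q) = -30*q (u(q) = 2*((q*5)*(-3)) = 2*((5*q)*(-3)) = 2*(-15*q) = -30*q)
F = 111/7 (F = 3 - (-30*3)/7 = 3 - (-90)/7 = 3 - 1*(-90/7) = 3 + 90/7 = 111/7 ≈ 15.857)
p(m, T) = 7/111 (p(m, T) = 1/(111/7) = 7/111)
p(S(-2, 1), 7)*(51 + 0) = 7*(51 + 0)/111 = (7/111)*51 = 119/37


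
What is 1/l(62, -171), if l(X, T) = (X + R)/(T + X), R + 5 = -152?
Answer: 109/95 ≈ 1.1474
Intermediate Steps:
R = -157 (R = -5 - 152 = -157)
l(X, T) = (-157 + X)/(T + X) (l(X, T) = (X - 157)/(T + X) = (-157 + X)/(T + X))
1/l(62, -171) = 1/((-157 + 62)/(-171 + 62)) = 1/(-95/(-109)) = 1/(-1/109*(-95)) = 1/(95/109) = 109/95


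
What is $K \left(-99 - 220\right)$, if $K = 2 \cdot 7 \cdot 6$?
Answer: $-26796$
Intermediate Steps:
$K = 84$ ($K = 14 \cdot 6 = 84$)
$K \left(-99 - 220\right) = 84 \left(-99 - 220\right) = 84 \left(-319\right) = -26796$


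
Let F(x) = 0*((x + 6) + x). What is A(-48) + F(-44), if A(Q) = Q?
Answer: -48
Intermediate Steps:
F(x) = 0 (F(x) = 0*((6 + x) + x) = 0*(6 + 2*x) = 0)
A(-48) + F(-44) = -48 + 0 = -48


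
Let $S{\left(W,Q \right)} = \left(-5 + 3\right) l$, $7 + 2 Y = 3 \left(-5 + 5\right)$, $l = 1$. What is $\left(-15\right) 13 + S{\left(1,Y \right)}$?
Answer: $-197$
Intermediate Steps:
$Y = - \frac{7}{2}$ ($Y = - \frac{7}{2} + \frac{3 \left(-5 + 5\right)}{2} = - \frac{7}{2} + \frac{3 \cdot 0}{2} = - \frac{7}{2} + \frac{1}{2} \cdot 0 = - \frac{7}{2} + 0 = - \frac{7}{2} \approx -3.5$)
$S{\left(W,Q \right)} = -2$ ($S{\left(W,Q \right)} = \left(-5 + 3\right) 1 = \left(-2\right) 1 = -2$)
$\left(-15\right) 13 + S{\left(1,Y \right)} = \left(-15\right) 13 - 2 = -195 - 2 = -197$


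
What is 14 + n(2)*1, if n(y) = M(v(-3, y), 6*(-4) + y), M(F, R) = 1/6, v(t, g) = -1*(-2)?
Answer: 85/6 ≈ 14.167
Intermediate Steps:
v(t, g) = 2
M(F, R) = ⅙ (M(F, R) = 1*(⅙) = ⅙)
n(y) = ⅙
14 + n(2)*1 = 14 + (⅙)*1 = 14 + ⅙ = 85/6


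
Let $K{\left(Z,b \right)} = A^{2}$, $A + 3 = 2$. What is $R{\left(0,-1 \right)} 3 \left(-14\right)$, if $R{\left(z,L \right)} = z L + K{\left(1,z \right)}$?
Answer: $-42$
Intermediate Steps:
$A = -1$ ($A = -3 + 2 = -1$)
$K{\left(Z,b \right)} = 1$ ($K{\left(Z,b \right)} = \left(-1\right)^{2} = 1$)
$R{\left(z,L \right)} = 1 + L z$ ($R{\left(z,L \right)} = z L + 1 = L z + 1 = 1 + L z$)
$R{\left(0,-1 \right)} 3 \left(-14\right) = \left(1 - 0\right) 3 \left(-14\right) = \left(1 + 0\right) 3 \left(-14\right) = 1 \cdot 3 \left(-14\right) = 3 \left(-14\right) = -42$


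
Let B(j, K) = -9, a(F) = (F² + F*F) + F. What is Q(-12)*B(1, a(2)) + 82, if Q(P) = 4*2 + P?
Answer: 118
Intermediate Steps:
a(F) = F + 2*F² (a(F) = (F² + F²) + F = 2*F² + F = F + 2*F²)
Q(P) = 8 + P
Q(-12)*B(1, a(2)) + 82 = (8 - 12)*(-9) + 82 = -4*(-9) + 82 = 36 + 82 = 118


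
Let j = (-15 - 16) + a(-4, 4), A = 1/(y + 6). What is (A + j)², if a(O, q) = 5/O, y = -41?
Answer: 20421361/19600 ≈ 1041.9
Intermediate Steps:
A = -1/35 (A = 1/(-41 + 6) = 1/(-35) = -1/35 ≈ -0.028571)
a(O, q) = 5/O
j = -129/4 (j = (-15 - 16) + 5/(-4) = -31 + 5*(-¼) = -31 - 5/4 = -129/4 ≈ -32.250)
(A + j)² = (-1/35 - 129/4)² = (-4519/140)² = 20421361/19600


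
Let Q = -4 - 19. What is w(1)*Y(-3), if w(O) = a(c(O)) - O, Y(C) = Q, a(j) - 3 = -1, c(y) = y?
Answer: -23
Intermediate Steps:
Q = -23
a(j) = 2 (a(j) = 3 - 1 = 2)
Y(C) = -23
w(O) = 2 - O
w(1)*Y(-3) = (2 - 1*1)*(-23) = (2 - 1)*(-23) = 1*(-23) = -23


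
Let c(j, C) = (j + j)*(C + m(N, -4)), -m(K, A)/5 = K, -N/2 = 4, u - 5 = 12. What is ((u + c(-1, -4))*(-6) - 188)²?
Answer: 20164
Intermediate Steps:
u = 17 (u = 5 + 12 = 17)
N = -8 (N = -2*4 = -8)
m(K, A) = -5*K
c(j, C) = 2*j*(40 + C) (c(j, C) = (j + j)*(C - 5*(-8)) = (2*j)*(C + 40) = (2*j)*(40 + C) = 2*j*(40 + C))
((u + c(-1, -4))*(-6) - 188)² = ((17 + 2*(-1)*(40 - 4))*(-6) - 188)² = ((17 + 2*(-1)*36)*(-6) - 188)² = ((17 - 72)*(-6) - 188)² = (-55*(-6) - 188)² = (330 - 188)² = 142² = 20164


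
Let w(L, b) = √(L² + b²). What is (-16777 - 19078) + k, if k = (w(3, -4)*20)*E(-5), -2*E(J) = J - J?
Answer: -35855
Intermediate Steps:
E(J) = 0 (E(J) = -(J - J)/2 = -½*0 = 0)
k = 0 (k = (√(3² + (-4)²)*20)*0 = (√(9 + 16)*20)*0 = (√25*20)*0 = (5*20)*0 = 100*0 = 0)
(-16777 - 19078) + k = (-16777 - 19078) + 0 = -35855 + 0 = -35855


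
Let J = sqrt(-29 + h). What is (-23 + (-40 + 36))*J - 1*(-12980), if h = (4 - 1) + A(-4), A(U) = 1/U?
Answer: 12980 - 27*I*sqrt(105)/2 ≈ 12980.0 - 138.33*I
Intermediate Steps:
h = 11/4 (h = (4 - 1) + 1/(-4) = 3 - 1/4 = 11/4 ≈ 2.7500)
J = I*sqrt(105)/2 (J = sqrt(-29 + 11/4) = sqrt(-105/4) = I*sqrt(105)/2 ≈ 5.1235*I)
(-23 + (-40 + 36))*J - 1*(-12980) = (-23 + (-40 + 36))*(I*sqrt(105)/2) - 1*(-12980) = (-23 - 4)*(I*sqrt(105)/2) + 12980 = -27*I*sqrt(105)/2 + 12980 = 12980 - 27*I*sqrt(105)/2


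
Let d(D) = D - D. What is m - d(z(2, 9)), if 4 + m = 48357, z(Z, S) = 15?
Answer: 48353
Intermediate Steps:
d(D) = 0
m = 48353 (m = -4 + 48357 = 48353)
m - d(z(2, 9)) = 48353 - 1*0 = 48353 + 0 = 48353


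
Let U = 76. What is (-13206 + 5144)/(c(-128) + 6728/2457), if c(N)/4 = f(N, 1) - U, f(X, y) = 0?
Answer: 9904167/370100 ≈ 26.761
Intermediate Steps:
c(N) = -304 (c(N) = 4*(0 - 1*76) = 4*(0 - 76) = 4*(-76) = -304)
(-13206 + 5144)/(c(-128) + 6728/2457) = (-13206 + 5144)/(-304 + 6728/2457) = -8062/(-304 + 6728*(1/2457)) = -8062/(-304 + 6728/2457) = -8062/(-740200/2457) = -8062*(-2457/740200) = 9904167/370100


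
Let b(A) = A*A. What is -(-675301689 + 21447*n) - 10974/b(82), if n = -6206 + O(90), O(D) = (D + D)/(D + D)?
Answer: 2717774643801/3362 ≈ 8.0838e+8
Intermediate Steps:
O(D) = 1 (O(D) = (2*D)/((2*D)) = (2*D)*(1/(2*D)) = 1)
b(A) = A²
n = -6205 (n = -6206 + 1 = -6205)
-(-675301689 + 21447*n) - 10974/b(82) = -21447/(1/(-31487 - 6205)) - 10974/(82²) = -21447/(1/(-37692)) - 10974/6724 = -21447/(-1/37692) - 10974*1/6724 = -21447*(-37692) - 5487/3362 = 808380324 - 5487/3362 = 2717774643801/3362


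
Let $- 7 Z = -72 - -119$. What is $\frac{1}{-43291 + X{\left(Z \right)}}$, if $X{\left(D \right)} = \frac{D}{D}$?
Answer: $- \frac{1}{43290} \approx -2.31 \cdot 10^{-5}$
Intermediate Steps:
$Z = - \frac{47}{7}$ ($Z = - \frac{-72 - -119}{7} = - \frac{-72 + 119}{7} = \left(- \frac{1}{7}\right) 47 = - \frac{47}{7} \approx -6.7143$)
$X{\left(D \right)} = 1$
$\frac{1}{-43291 + X{\left(Z \right)}} = \frac{1}{-43291 + 1} = \frac{1}{-43290} = - \frac{1}{43290}$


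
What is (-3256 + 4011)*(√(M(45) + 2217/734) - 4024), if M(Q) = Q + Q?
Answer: -3038120 + 755*√50115318/734 ≈ -3.0308e+6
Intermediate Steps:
M(Q) = 2*Q
(-3256 + 4011)*(√(M(45) + 2217/734) - 4024) = (-3256 + 4011)*(√(2*45 + 2217/734) - 4024) = 755*(√(90 + 2217*(1/734)) - 4024) = 755*(√(90 + 2217/734) - 4024) = 755*(√(68277/734) - 4024) = 755*(√50115318/734 - 4024) = 755*(-4024 + √50115318/734) = -3038120 + 755*√50115318/734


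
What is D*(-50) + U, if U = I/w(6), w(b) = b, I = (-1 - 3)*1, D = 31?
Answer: -4652/3 ≈ -1550.7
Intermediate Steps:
I = -4 (I = -4*1 = -4)
U = -⅔ (U = -4/6 = -4*⅙ = -⅔ ≈ -0.66667)
D*(-50) + U = 31*(-50) - ⅔ = -1550 - ⅔ = -4652/3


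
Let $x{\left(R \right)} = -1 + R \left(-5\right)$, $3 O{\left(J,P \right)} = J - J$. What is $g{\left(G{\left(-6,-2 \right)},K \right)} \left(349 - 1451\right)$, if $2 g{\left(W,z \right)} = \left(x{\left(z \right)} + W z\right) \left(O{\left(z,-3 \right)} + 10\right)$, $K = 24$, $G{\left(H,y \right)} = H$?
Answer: $1460150$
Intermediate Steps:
$O{\left(J,P \right)} = 0$ ($O{\left(J,P \right)} = \frac{J - J}{3} = \frac{1}{3} \cdot 0 = 0$)
$x{\left(R \right)} = -1 - 5 R$
$g{\left(W,z \right)} = -5 - 25 z + 5 W z$ ($g{\left(W,z \right)} = \frac{\left(\left(-1 - 5 z\right) + W z\right) \left(0 + 10\right)}{2} = \frac{\left(-1 - 5 z + W z\right) 10}{2} = \frac{-10 - 50 z + 10 W z}{2} = -5 - 25 z + 5 W z$)
$g{\left(G{\left(-6,-2 \right)},K \right)} \left(349 - 1451\right) = \left(-5 - 600 + 5 \left(-6\right) 24\right) \left(349 - 1451\right) = \left(-5 - 600 - 720\right) \left(-1102\right) = \left(-1325\right) \left(-1102\right) = 1460150$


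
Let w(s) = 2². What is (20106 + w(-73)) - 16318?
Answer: 3792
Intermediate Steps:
w(s) = 4
(20106 + w(-73)) - 16318 = (20106 + 4) - 16318 = 20110 - 16318 = 3792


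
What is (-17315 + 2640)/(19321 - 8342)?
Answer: -14675/10979 ≈ -1.3366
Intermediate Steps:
(-17315 + 2640)/(19321 - 8342) = -14675/10979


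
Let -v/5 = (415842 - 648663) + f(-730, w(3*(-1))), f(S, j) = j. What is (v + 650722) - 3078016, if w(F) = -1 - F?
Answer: -1263199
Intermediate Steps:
v = 1164095 (v = -5*((415842 - 648663) + (-1 - 3*(-1))) = -5*(-232821 + (-1 - 1*(-3))) = -5*(-232821 + (-1 + 3)) = -5*(-232821 + 2) = -5*(-232819) = 1164095)
(v + 650722) - 3078016 = (1164095 + 650722) - 3078016 = 1814817 - 3078016 = -1263199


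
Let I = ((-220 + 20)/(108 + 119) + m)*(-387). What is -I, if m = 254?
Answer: 22236246/227 ≈ 97957.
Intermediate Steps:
I = -22236246/227 (I = ((-220 + 20)/(108 + 119) + 254)*(-387) = (-200/227 + 254)*(-387) = (57458/227)*(-387) = -22236246/227 ≈ -97957.)
-I = -1*(-22236246/227) = 22236246/227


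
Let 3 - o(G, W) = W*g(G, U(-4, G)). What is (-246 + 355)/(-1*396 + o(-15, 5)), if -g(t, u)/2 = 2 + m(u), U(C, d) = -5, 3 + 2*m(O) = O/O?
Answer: -109/383 ≈ -0.28460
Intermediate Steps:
m(O) = -1 (m(O) = -3/2 + (O/O)/2 = -3/2 + (1/2)*1 = -3/2 + 1/2 = -1)
g(t, u) = -2 (g(t, u) = -2*(2 - 1) = -2*1 = -2)
o(G, W) = 3 + 2*W (o(G, W) = 3 - W*(-2) = 3 - (-2)*W = 3 + 2*W)
(-246 + 355)/(-1*396 + o(-15, 5)) = (-246 + 355)/(-1*396 + (3 + 2*5)) = 109/(-396 + (3 + 10)) = 109/(-396 + 13) = 109/(-383) = 109*(-1/383) = -109/383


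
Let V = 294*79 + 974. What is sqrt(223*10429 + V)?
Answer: sqrt(2349867) ≈ 1532.9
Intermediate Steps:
V = 24200 (V = 23226 + 974 = 24200)
sqrt(223*10429 + V) = sqrt(223*10429 + 24200) = sqrt(2325667 + 24200) = sqrt(2349867)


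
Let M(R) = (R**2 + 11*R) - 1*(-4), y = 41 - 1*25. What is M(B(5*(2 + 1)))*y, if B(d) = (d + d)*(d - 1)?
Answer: 2896384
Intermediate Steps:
B(d) = 2*d*(-1 + d) (B(d) = (2*d)*(-1 + d) = 2*d*(-1 + d))
y = 16 (y = 41 - 25 = 16)
M(R) = 4 + R**2 + 11*R (M(R) = (R**2 + 11*R) + 4 = 4 + R**2 + 11*R)
M(B(5*(2 + 1)))*y = (4 + (2*(5*(2 + 1))*(-1 + 5*(2 + 1)))**2 + 11*(2*(5*(2 + 1))*(-1 + 5*(2 + 1))))*16 = (4 + (2*(5*3)*(-1 + 5*3))**2 + 11*(2*(5*3)*(-1 + 5*3)))*16 = (4 + (2*15*(-1 + 15))**2 + 11*(2*15*(-1 + 15)))*16 = (4 + (2*15*14)**2 + 11*(2*15*14))*16 = (4 + 420**2 + 11*420)*16 = (4 + 176400 + 4620)*16 = 181024*16 = 2896384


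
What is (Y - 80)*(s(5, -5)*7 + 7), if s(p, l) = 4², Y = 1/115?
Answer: -1094681/115 ≈ -9519.0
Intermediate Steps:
Y = 1/115 ≈ 0.0086956
s(p, l) = 16
(Y - 80)*(s(5, -5)*7 + 7) = (1/115 - 80)*(16*7 + 7) = -9199*(112 + 7)/115 = -9199/115*119 = -1094681/115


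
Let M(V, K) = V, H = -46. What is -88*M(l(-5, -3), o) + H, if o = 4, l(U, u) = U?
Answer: 394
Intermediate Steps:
-88*M(l(-5, -3), o) + H = -88*(-5) - 46 = 440 - 46 = 394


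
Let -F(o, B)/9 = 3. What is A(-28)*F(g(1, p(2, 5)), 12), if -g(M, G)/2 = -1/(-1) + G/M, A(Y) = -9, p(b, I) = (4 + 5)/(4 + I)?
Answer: 243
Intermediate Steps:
p(b, I) = 9/(4 + I)
g(M, G) = -2 - 2*G/M (g(M, G) = -2*(-1/(-1) + G/M) = -2*(-1*(-1) + G/M) = -2*(1 + G/M) = -2 - 2*G/M)
F(o, B) = -27 (F(o, B) = -9*3 = -27)
A(-28)*F(g(1, p(2, 5)), 12) = -9*(-27) = 243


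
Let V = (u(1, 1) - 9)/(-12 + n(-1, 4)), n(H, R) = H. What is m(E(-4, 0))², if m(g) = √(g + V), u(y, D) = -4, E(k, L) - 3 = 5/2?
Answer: 13/2 ≈ 6.5000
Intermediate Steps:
E(k, L) = 11/2 (E(k, L) = 3 + 5/2 = 11/2)
V = 1 (V = (-4 - 9)/(-12 - 1) = -13/(-13) = -13*(-1/13) = 1)
m(g) = √(1 + g) (m(g) = √(g + 1) = √(1 + g))
m(E(-4, 0))² = (√(1 + 11/2))² = (√(13/2))² = (√26/2)² = 13/2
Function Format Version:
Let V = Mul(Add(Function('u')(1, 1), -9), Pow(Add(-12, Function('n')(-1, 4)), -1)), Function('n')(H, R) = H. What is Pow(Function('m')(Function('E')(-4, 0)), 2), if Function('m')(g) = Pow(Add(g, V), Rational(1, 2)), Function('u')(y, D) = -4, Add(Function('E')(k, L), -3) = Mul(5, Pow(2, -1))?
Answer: Rational(13, 2) ≈ 6.5000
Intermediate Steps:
Function('E')(k, L) = Rational(11, 2) (Function('E')(k, L) = Add(3, Mul(5, Pow(2, -1))) = Add(3, Mul(5, Rational(1, 2))) = Add(3, Rational(5, 2)) = Rational(11, 2))
V = 1 (V = Mul(Add(-4, -9), Pow(Add(-12, -1), -1)) = Mul(-13, Pow(-13, -1)) = Mul(-13, Rational(-1, 13)) = 1)
Function('m')(g) = Pow(Add(1, g), Rational(1, 2)) (Function('m')(g) = Pow(Add(g, 1), Rational(1, 2)) = Pow(Add(1, g), Rational(1, 2)))
Pow(Function('m')(Function('E')(-4, 0)), 2) = Pow(Pow(Add(1, Rational(11, 2)), Rational(1, 2)), 2) = Pow(Pow(Rational(13, 2), Rational(1, 2)), 2) = Pow(Mul(Rational(1, 2), Pow(26, Rational(1, 2))), 2) = Rational(13, 2)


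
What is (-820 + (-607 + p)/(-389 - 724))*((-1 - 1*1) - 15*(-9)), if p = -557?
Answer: -5772808/53 ≈ -1.0892e+5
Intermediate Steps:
(-820 + (-607 + p)/(-389 - 724))*((-1 - 1*1) - 15*(-9)) = (-820 + (-607 - 557)/(-389 - 724))*((-1 - 1*1) - 15*(-9)) = (-820 - 1164/(-1113))*((-1 - 1) + 135) = (-820 - 1164*(-1/1113))*(-2 + 135) = (-820 + 388/371)*133 = -303832/371*133 = -5772808/53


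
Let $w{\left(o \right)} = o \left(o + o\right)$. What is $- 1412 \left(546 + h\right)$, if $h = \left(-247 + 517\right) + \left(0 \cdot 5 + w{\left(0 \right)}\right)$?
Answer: $-1152192$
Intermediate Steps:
$w{\left(o \right)} = 2 o^{2}$ ($w{\left(o \right)} = o 2 o = 2 o^{2}$)
$h = 270$ ($h = \left(-247 + 517\right) + \left(0 \cdot 5 + 2 \cdot 0^{2}\right) = 270 + \left(0 + 2 \cdot 0\right) = 270 + \left(0 + 0\right) = 270 + 0 = 270$)
$- 1412 \left(546 + h\right) = - 1412 \left(546 + 270\right) = \left(-1412\right) 816 = -1152192$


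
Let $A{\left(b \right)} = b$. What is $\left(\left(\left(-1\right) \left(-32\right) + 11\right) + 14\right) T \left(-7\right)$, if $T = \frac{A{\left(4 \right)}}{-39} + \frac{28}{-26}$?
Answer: $\frac{6118}{13} \approx 470.62$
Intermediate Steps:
$T = - \frac{46}{39}$ ($T = \frac{4}{-39} + \frac{28}{-26} = 4 \left(- \frac{1}{39}\right) + 28 \left(- \frac{1}{26}\right) = - \frac{4}{39} - \frac{14}{13} = - \frac{46}{39} \approx -1.1795$)
$\left(\left(\left(-1\right) \left(-32\right) + 11\right) + 14\right) T \left(-7\right) = \left(\left(\left(-1\right) \left(-32\right) + 11\right) + 14\right) \left(- \frac{46}{39}\right) \left(-7\right) = \left(\left(32 + 11\right) + 14\right) \left(- \frac{46}{39}\right) \left(-7\right) = \left(43 + 14\right) \left(- \frac{46}{39}\right) \left(-7\right) = 57 \left(- \frac{46}{39}\right) \left(-7\right) = \left(- \frac{874}{13}\right) \left(-7\right) = \frac{6118}{13}$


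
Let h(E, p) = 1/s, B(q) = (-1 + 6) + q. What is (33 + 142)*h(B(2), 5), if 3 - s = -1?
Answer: 175/4 ≈ 43.750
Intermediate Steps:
s = 4 (s = 3 - 1*(-1) = 3 + 1 = 4)
B(q) = 5 + q
h(E, p) = 1/4
(33 + 142)*h(B(2), 5) = (33 + 142)*(1/4) = 175*(1/4) = 175/4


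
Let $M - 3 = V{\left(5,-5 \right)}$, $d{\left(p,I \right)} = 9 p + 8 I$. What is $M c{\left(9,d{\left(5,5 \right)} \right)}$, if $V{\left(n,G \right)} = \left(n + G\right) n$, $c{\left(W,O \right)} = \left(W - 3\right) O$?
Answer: $1530$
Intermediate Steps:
$d{\left(p,I \right)} = 8 I + 9 p$
$c{\left(W,O \right)} = O \left(-3 + W\right)$ ($c{\left(W,O \right)} = \left(-3 + W\right) O = O \left(-3 + W\right)$)
$V{\left(n,G \right)} = n \left(G + n\right)$ ($V{\left(n,G \right)} = \left(G + n\right) n = n \left(G + n\right)$)
$M = 3$ ($M = 3 + 5 \left(-5 + 5\right) = 3 + 5 \cdot 0 = 3 + 0 = 3$)
$M c{\left(9,d{\left(5,5 \right)} \right)} = 3 \left(8 \cdot 5 + 9 \cdot 5\right) \left(-3 + 9\right) = 3 \left(40 + 45\right) 6 = 3 \cdot 85 \cdot 6 = 3 \cdot 510 = 1530$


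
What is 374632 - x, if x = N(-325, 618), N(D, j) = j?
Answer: 374014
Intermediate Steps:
x = 618
374632 - x = 374632 - 1*618 = 374632 - 618 = 374014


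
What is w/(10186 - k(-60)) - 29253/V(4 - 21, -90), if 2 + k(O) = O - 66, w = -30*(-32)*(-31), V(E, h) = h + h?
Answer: 5488123/34380 ≈ 159.63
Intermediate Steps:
V(E, h) = 2*h
w = -29760 (w = 960*(-31) = -29760)
k(O) = -68 + O (k(O) = -2 + (O - 66) = -2 + (-66 + O) = -68 + O)
w/(10186 - k(-60)) - 29253/V(4 - 21, -90) = -29760/(10186 - (-68 - 60)) - 29253/(2*(-90)) = -29760/(10186 - 1*(-128)) - 29253/(-180) = -29760/(10186 + 128) - 29253*(-1/180) = -29760/10314 + 9751/60 = -29760*1/10314 + 9751/60 = -4960/1719 + 9751/60 = 5488123/34380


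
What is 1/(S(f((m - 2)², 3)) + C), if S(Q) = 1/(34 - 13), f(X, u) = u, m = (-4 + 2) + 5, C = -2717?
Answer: -21/57056 ≈ -0.00036806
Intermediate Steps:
m = 3 (m = -2 + 5 = 3)
S(Q) = 1/21
1/(S(f((m - 2)², 3)) + C) = 1/(1/21 - 2717) = 1/(-57056/21) = -21/57056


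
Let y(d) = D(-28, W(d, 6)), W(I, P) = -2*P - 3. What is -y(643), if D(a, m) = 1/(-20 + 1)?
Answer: 1/19 ≈ 0.052632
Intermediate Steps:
W(I, P) = -3 - 2*P
D(a, m) = -1/19 (D(a, m) = 1/(-19) = -1/19)
y(d) = -1/19
-y(643) = -1*(-1/19) = 1/19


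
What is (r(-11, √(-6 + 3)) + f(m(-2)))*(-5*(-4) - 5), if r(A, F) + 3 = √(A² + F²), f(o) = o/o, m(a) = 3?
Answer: -30 + 15*√118 ≈ 132.94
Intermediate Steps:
f(o) = 1
r(A, F) = -3 + √(A² + F²)
(r(-11, √(-6 + 3)) + f(m(-2)))*(-5*(-4) - 5) = ((-3 + √((-11)² + (√(-6 + 3))²)) + 1)*(-5*(-4) - 5) = ((-3 + √(121 + (√(-3))²)) + 1)*(20 - 5) = ((-3 + √(121 + (I*√3)²)) + 1)*15 = ((-3 + √(121 - 3)) + 1)*15 = ((-3 + √118) + 1)*15 = (-2 + √118)*15 = -30 + 15*√118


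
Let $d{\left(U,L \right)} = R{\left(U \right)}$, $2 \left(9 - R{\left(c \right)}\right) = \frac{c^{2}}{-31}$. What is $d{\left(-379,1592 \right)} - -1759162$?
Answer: $\frac{109212243}{62} \approx 1.7615 \cdot 10^{6}$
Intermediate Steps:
$R{\left(c \right)} = 9 + \frac{c^{2}}{62}$ ($R{\left(c \right)} = 9 - \frac{c^{2} \frac{1}{-31}}{2} = 9 - \frac{c^{2} \left(- \frac{1}{31}\right)}{2} = 9 - \frac{\left(- \frac{1}{31}\right) c^{2}}{2} = 9 + \frac{c^{2}}{62}$)
$d{\left(U,L \right)} = 9 + \frac{U^{2}}{62}$
$d{\left(-379,1592 \right)} - -1759162 = \left(9 + \frac{\left(-379\right)^{2}}{62}\right) - -1759162 = \left(9 + \frac{1}{62} \cdot 143641\right) + 1759162 = \left(9 + \frac{143641}{62}\right) + 1759162 = \frac{144199}{62} + 1759162 = \frac{109212243}{62}$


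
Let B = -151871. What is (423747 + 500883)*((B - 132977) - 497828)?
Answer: -723685709880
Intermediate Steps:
(423747 + 500883)*((B - 132977) - 497828) = (423747 + 500883)*((-151871 - 132977) - 497828) = 924630*(-284848 - 497828) = 924630*(-782676) = -723685709880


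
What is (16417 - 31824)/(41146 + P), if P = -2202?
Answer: -15407/38944 ≈ -0.39562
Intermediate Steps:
(16417 - 31824)/(41146 + P) = (16417 - 31824)/(41146 - 2202) = -15407/38944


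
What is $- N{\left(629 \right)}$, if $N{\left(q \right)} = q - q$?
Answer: $0$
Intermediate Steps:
$N{\left(q \right)} = 0$
$- N{\left(629 \right)} = \left(-1\right) 0 = 0$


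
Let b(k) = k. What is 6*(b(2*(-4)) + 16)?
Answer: 48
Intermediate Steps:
6*(b(2*(-4)) + 16) = 6*(2*(-4) + 16) = 6*(-8 + 16) = 6*8 = 48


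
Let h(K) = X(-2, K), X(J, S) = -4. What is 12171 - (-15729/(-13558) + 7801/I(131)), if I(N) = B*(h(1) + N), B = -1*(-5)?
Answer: 104668401557/8609330 ≈ 12158.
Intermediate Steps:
h(K) = -4
B = 5
I(N) = -20 + 5*N (I(N) = 5*(-4 + N) = -20 + 5*N)
12171 - (-15729/(-13558) + 7801/I(131)) = 12171 - (-15729/(-13558) + 7801/(-20 + 5*131)) = 12171 - (-15729*(-1/13558) + 7801/(-20 + 655)) = 12171 - (15729/13558 + 7801/635) = 12171 - 1*115753873/8609330 = 12171 - 115753873/8609330 = 104668401557/8609330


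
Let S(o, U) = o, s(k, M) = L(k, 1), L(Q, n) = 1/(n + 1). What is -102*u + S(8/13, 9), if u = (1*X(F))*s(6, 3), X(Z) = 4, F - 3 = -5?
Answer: -2644/13 ≈ -203.38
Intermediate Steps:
F = -2 (F = 3 - 5 = -2)
L(Q, n) = 1/(1 + n)
s(k, M) = 1/2 (s(k, M) = 1/(1 + 1) = 1/2)
u = 2 (u = (1*4)*(1/2) = 4*(1/2) = 2)
-102*u + S(8/13, 9) = -102*2 + 8/13 = -204 + 8*(1/13) = -204 + 8/13 = -2644/13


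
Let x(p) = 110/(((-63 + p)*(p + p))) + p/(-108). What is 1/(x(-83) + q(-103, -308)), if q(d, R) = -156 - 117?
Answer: -654372/178137689 ≈ -0.0036734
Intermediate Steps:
q(d, R) = -273
x(p) = -p/108 + 55/(p*(-63 + p)) (x(p) = 110/(((-63 + p)*(2*p))) + p*(-1/108) = 110/((2*p*(-63 + p))) - p/108 = 110*(1/(2*p*(-63 + p))) - p/108 = 55/(p*(-63 + p)) - p/108 = -p/108 + 55/(p*(-63 + p)))
1/(x(-83) + q(-103, -308)) = 1/((1/108)*(5940 - 1*(-83)³ + 63*(-83)²)/(-83*(-63 - 83)) - 273) = 1/((1/108)*(-1/83)*(5940 - 1*(-571787) + 63*6889)/(-146) - 273) = 1/((1/108)*(-1/83)*(-1/146)*(5940 + 571787 + 434007) - 273) = 1/((1/108)*(-1/83)*(-1/146)*1011734 - 273) = 1/(505867/654372 - 273) = 1/(-178137689/654372) = -654372/178137689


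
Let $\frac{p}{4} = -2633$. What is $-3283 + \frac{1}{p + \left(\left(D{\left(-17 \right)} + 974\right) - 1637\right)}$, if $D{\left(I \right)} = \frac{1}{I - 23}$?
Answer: $- \frac{1470130723}{447801} \approx -3283.0$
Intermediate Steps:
$p = -10532$ ($p = 4 \left(-2633\right) = -10532$)
$D{\left(I \right)} = \frac{1}{-23 + I}$
$-3283 + \frac{1}{p + \left(\left(D{\left(-17 \right)} + 974\right) - 1637\right)} = -3283 + \frac{1}{-10532 - \left(663 - \frac{1}{-23 - 17}\right)} = -3283 + \frac{1}{-10532 - \left(663 + \frac{1}{40}\right)} = -3283 + \frac{1}{-10532 + \left(\left(- \frac{1}{40} + 974\right) - 1637\right)} = -3283 + \frac{1}{-10532 + \left(\frac{38959}{40} - 1637\right)} = -3283 + \frac{1}{-10532 - \frac{26521}{40}} = -3283 + \frac{1}{- \frac{447801}{40}} = -3283 - \frac{40}{447801} = - \frac{1470130723}{447801}$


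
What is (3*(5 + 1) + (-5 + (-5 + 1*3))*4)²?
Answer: 100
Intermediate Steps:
(3*(5 + 1) + (-5 + (-5 + 1*3))*4)² = (3*6 + (-5 + (-5 + 3))*4)² = (18 + (-5 - 2)*4)² = (18 - 7*4)² = (18 - 28)² = (-10)² = 100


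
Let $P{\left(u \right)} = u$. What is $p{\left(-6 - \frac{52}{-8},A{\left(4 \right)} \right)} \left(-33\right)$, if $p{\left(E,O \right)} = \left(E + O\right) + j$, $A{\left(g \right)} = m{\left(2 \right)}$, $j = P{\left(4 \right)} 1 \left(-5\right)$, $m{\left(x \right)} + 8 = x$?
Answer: $\frac{1683}{2} \approx 841.5$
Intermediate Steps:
$m{\left(x \right)} = -8 + x$
$j = -20$ ($j = 4 \cdot 1 \left(-5\right) = 4 \left(-5\right) = -20$)
$A{\left(g \right)} = -6$ ($A{\left(g \right)} = -8 + 2 = -6$)
$p{\left(E,O \right)} = -20 + E + O$ ($p{\left(E,O \right)} = \left(E + O\right) - 20 = -20 + E + O$)
$p{\left(-6 - \frac{52}{-8},A{\left(4 \right)} \right)} \left(-33\right) = \left(-20 - \left(6 + \frac{52}{-8}\right) - 6\right) \left(-33\right) = \left(-20 - \left(6 + 52 \left(- \frac{1}{8}\right)\right) - 6\right) \left(-33\right) = \left(-20 - - \frac{1}{2} - 6\right) \left(-33\right) = \left(-20 + \left(-6 + \frac{13}{2}\right) - 6\right) \left(-33\right) = \left(-20 + \frac{1}{2} - 6\right) \left(-33\right) = \left(- \frac{51}{2}\right) \left(-33\right) = \frac{1683}{2}$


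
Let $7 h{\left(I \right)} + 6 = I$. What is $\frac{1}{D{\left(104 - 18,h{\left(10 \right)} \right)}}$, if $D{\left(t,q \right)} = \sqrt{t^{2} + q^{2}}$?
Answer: $\frac{7 \sqrt{90605}}{181210} \approx 0.011628$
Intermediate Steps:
$h{\left(I \right)} = - \frac{6}{7} + \frac{I}{7}$
$D{\left(t,q \right)} = \sqrt{q^{2} + t^{2}}$
$\frac{1}{D{\left(104 - 18,h{\left(10 \right)} \right)}} = \frac{1}{\sqrt{\left(- \frac{6}{7} + \frac{1}{7} \cdot 10\right)^{2} + \left(104 - 18\right)^{2}}} = \frac{1}{\sqrt{\left(- \frac{6}{7} + \frac{10}{7}\right)^{2} + \left(104 - 18\right)^{2}}} = \frac{1}{\sqrt{\left(\frac{4}{7}\right)^{2} + 86^{2}}} = \frac{1}{\sqrt{\frac{16}{49} + 7396}} = \frac{1}{\sqrt{\frac{362420}{49}}} = \frac{1}{\frac{2}{7} \sqrt{90605}} = \frac{7 \sqrt{90605}}{181210}$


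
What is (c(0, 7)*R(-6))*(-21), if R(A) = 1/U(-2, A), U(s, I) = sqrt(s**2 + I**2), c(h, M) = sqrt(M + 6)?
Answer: -21*sqrt(130)/20 ≈ -11.972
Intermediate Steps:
c(h, M) = sqrt(6 + M)
U(s, I) = sqrt(I**2 + s**2)
R(A) = 1/sqrt(4 + A**2) (R(A) = 1/(sqrt(A**2 + (-2)**2)) = 1/(sqrt(A**2 + 4)) = 1/(sqrt(4 + A**2)) = 1/sqrt(4 + A**2))
(c(0, 7)*R(-6))*(-21) = (sqrt(6 + 7)/sqrt(4 + (-6)**2))*(-21) = (sqrt(13)/sqrt(4 + 36))*(-21) = (sqrt(13)/sqrt(40))*(-21) = (sqrt(13)*(sqrt(10)/20))*(-21) = (sqrt(130)/20)*(-21) = -21*sqrt(130)/20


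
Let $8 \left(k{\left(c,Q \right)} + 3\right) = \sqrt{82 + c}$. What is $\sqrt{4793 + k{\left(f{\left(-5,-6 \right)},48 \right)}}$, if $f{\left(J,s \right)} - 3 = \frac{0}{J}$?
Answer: $\frac{\sqrt{76640 + 2 \sqrt{85}}}{4} \approx 69.218$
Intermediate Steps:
$f{\left(J,s \right)} = 3$ ($f{\left(J,s \right)} = 3 + \frac{0}{J} = 3 + 0 = 3$)
$k{\left(c,Q \right)} = -3 + \frac{\sqrt{82 + c}}{8}$
$\sqrt{4793 + k{\left(f{\left(-5,-6 \right)},48 \right)}} = \sqrt{4793 - \left(3 - \frac{\sqrt{82 + 3}}{8}\right)} = \sqrt{4793 - \left(3 - \frac{\sqrt{85}}{8}\right)} = \sqrt{4790 + \frac{\sqrt{85}}{8}}$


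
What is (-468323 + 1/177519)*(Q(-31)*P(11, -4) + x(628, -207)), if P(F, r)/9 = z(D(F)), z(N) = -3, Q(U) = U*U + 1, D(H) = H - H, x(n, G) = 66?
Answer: 717964487772496/59173 ≈ 1.2133e+10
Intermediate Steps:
D(H) = 0
Q(U) = 1 + U**2 (Q(U) = U**2 + 1 = 1 + U**2)
P(F, r) = -27 (P(F, r) = 9*(-3) = -27)
(-468323 + 1/177519)*(Q(-31)*P(11, -4) + x(628, -207)) = (-468323 + 1/177519)*((1 + (-31)**2)*(-27) + 66) = (-468323 + 1/177519)*((1 + 961)*(-27) + 66) = -83136230636*(962*(-27) + 66)/177519 = -83136230636*(-25974 + 66)/177519 = -83136230636/177519*(-25908) = 717964487772496/59173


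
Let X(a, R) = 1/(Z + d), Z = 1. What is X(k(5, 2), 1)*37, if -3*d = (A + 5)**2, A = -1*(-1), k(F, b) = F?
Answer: -37/11 ≈ -3.3636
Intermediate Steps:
A = 1
d = -12 (d = -(1 + 5)**2/3 = -1/3*6**2 = -1/3*36 = -12)
X(a, R) = -1/11 (X(a, R) = 1/(1 - 12) = 1/(-11) = -1/11)
X(k(5, 2), 1)*37 = -1/11*37 = -37/11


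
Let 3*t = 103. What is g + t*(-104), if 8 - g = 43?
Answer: -10817/3 ≈ -3605.7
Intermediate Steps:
g = -35 (g = 8 - 1*43 = 8 - 43 = -35)
t = 103/3 (t = (1/3)*103 = 103/3 ≈ 34.333)
g + t*(-104) = -35 + (103/3)*(-104) = -35 - 10712/3 = -10817/3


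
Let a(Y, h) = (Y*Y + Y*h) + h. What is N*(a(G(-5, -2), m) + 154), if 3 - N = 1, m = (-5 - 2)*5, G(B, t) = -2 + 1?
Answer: 310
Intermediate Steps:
G(B, t) = -1
m = -35 (m = -7*5 = -35)
a(Y, h) = h + Y² + Y*h (a(Y, h) = (Y² + Y*h) + h = h + Y² + Y*h)
N = 2 (N = 3 - 1*1 = 3 - 1 = 2)
N*(a(G(-5, -2), m) + 154) = 2*((-35 + (-1)² - 1*(-35)) + 154) = 2*((-35 + 1 + 35) + 154) = 2*(1 + 154) = 2*155 = 310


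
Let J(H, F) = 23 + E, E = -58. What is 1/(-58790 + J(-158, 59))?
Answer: -1/58825 ≈ -1.7000e-5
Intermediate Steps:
J(H, F) = -35 (J(H, F) = 23 - 58 = -35)
1/(-58790 + J(-158, 59)) = 1/(-58790 - 35) = 1/(-58825) = -1/58825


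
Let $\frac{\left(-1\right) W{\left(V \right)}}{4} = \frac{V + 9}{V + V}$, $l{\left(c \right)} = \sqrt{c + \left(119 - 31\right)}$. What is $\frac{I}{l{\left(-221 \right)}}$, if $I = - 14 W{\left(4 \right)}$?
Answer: $- \frac{13 i \sqrt{133}}{19} \approx - 7.8907 i$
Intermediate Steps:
$l{\left(c \right)} = \sqrt{88 + c}$ ($l{\left(c \right)} = \sqrt{c + \left(119 - 31\right)} = \sqrt{c + 88} = \sqrt{88 + c}$)
$W{\left(V \right)} = - \frac{2 \left(9 + V\right)}{V}$ ($W{\left(V \right)} = - 4 \frac{V + 9}{V + V} = - 4 \frac{9 + V}{2 V} = - \frac{2 \left(9 + V\right)}{V}$)
$I = 91$ ($I = - 14 \left(-2 - \frac{18}{4}\right) = - 14 \left(-2 - \frac{9}{2}\right) = \left(-14\right) \left(- \frac{13}{2}\right) = 91$)
$\frac{I}{l{\left(-221 \right)}} = \frac{91}{\sqrt{88 - 221}} = \frac{91}{\sqrt{-133}} = \frac{91}{i \sqrt{133}} = 91 \left(- \frac{i \sqrt{133}}{133}\right) = - \frac{13 i \sqrt{133}}{19}$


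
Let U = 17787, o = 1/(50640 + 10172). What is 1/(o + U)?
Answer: 60812/1081663045 ≈ 5.6221e-5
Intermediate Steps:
o = 1/60812 ≈ 1.6444e-5
1/(o + U) = 1/(1/60812 + 17787) = 1/(1081663045/60812) = 60812/1081663045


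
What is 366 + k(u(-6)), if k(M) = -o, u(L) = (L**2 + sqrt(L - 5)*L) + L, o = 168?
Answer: 198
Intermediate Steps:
u(L) = L + L**2 + L*sqrt(-5 + L) (u(L) = (L**2 + sqrt(-5 + L)*L) + L = (L**2 + L*sqrt(-5 + L)) + L = L + L**2 + L*sqrt(-5 + L))
k(M) = -168 (k(M) = -1*168 = -168)
366 + k(u(-6)) = 366 - 168 = 198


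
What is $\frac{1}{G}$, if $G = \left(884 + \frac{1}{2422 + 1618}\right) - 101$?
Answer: $\frac{4040}{3163321} \approx 0.0012771$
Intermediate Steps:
$G = \frac{3163321}{4040}$ ($G = \left(884 + \frac{1}{4040}\right) - 101 = \frac{3571361}{4040} - 101 = \frac{3163321}{4040} \approx 783.0$)
$\frac{1}{G} = \frac{1}{\frac{3163321}{4040}} = \frac{4040}{3163321}$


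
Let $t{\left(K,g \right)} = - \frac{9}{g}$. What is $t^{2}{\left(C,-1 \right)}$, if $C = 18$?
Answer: $81$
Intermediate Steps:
$t^{2}{\left(C,-1 \right)} = \left(- \frac{9}{-1}\right)^{2} = \left(\left(-9\right) \left(-1\right)\right)^{2} = 9^{2} = 81$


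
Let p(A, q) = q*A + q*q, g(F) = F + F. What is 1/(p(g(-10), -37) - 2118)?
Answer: -⅑ ≈ -0.11111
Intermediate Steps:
g(F) = 2*F
p(A, q) = q² + A*q (p(A, q) = A*q + q² = q² + A*q)
1/(p(g(-10), -37) - 2118) = 1/(-37*(2*(-10) - 37) - 2118) = 1/(-37*(-20 - 37) - 2118) = 1/(-37*(-57) - 2118) = 1/(2109 - 2118) = 1/(-9) = -⅑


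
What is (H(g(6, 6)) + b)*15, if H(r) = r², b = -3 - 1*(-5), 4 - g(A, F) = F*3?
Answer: 2970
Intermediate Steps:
g(A, F) = 4 - 3*F (g(A, F) = 4 - F*3 = 4 - 3*F)
b = 2 (b = -3 + 5 = 2)
(H(g(6, 6)) + b)*15 = ((4 - 3*6)² + 2)*15 = ((4 - 18)² + 2)*15 = ((-14)² + 2)*15 = (196 + 2)*15 = 198*15 = 2970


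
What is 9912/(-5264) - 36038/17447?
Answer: -6475691/1640018 ≈ -3.9485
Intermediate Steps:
9912/(-5264) - 36038/17447 = 9912*(-1/5264) - 36038*1/17447 = -177/94 - 36038/17447 = -6475691/1640018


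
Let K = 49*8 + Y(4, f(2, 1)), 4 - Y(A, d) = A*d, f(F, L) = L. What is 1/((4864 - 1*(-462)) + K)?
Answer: 1/5718 ≈ 0.00017489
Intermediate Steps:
Y(A, d) = 4 - A*d
K = 392 (K = 49*8 + (4 - 1*4*1) = 392 + (4 - 4) = 392 + 0 = 392)
1/((4864 - 1*(-462)) + K) = 1/((4864 - 1*(-462)) + 392) = 1/((4864 + 462) + 392) = 1/(5326 + 392) = 1/5718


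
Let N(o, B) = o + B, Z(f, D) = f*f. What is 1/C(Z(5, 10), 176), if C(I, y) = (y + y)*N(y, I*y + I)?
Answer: 1/1619552 ≈ 6.1746e-7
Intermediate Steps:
Z(f, D) = f²
N(o, B) = B + o
C(I, y) = 2*y*(I + y + I*y) (C(I, y) = (y + y)*((I*y + I) + y) = (2*y)*((I + I*y) + y) = (2*y)*(I + y + I*y) = 2*y*(I + y + I*y))
1/C(Z(5, 10), 176) = 1/(2*176*(176 + 5²*(1 + 176))) = 1/(2*176*(176 + 25*177)) = 1/(2*176*(176 + 4425)) = 1/(2*176*4601) = 1/1619552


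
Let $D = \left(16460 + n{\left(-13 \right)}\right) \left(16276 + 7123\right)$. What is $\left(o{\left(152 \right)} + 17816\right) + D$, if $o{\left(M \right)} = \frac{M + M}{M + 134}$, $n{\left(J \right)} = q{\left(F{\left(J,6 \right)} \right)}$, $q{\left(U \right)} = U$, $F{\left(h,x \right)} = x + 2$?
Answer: $\frac{55105414516}{143} \approx 3.8535 \cdot 10^{8}$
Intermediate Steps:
$F{\left(h,x \right)} = 2 + x$
$n{\left(J \right)} = 8$ ($n{\left(J \right)} = 2 + 6 = 8$)
$D = 385334732$ ($D = \left(16460 + 8\right) \left(16276 + 7123\right) = 16468 \cdot 23399 = 385334732$)
$o{\left(M \right)} = \frac{2 M}{134 + M}$
$\left(o{\left(152 \right)} + 17816\right) + D = \left(2 \cdot 152 \frac{1}{134 + 152} + 17816\right) + 385334732 = \left(2 \cdot 152 \cdot \frac{1}{286} + 17816\right) + 385334732 = \left(\frac{152}{143} + 17816\right) + 385334732 = \frac{2547840}{143} + 385334732 = \frac{55105414516}{143}$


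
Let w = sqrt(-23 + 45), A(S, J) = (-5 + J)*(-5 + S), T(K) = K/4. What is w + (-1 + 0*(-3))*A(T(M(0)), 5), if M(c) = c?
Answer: sqrt(22) ≈ 4.6904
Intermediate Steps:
T(K) = K/4 (T(K) = K*(1/4) = K/4)
w = sqrt(22) ≈ 4.6904
w + (-1 + 0*(-3))*A(T(M(0)), 5) = sqrt(22) + (-1 + 0*(-3))*(25 - 5*5 - 5*0/4 + 5*((1/4)*0)) = sqrt(22) + (-1 + 0)*(25 - 25 - 5*0 + 5*0) = sqrt(22) - (25 - 25 + 0 + 0) = sqrt(22) - 1*0 = sqrt(22) + 0 = sqrt(22)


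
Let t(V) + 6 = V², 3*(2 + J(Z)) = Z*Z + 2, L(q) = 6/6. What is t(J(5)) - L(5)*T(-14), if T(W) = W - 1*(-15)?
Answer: 42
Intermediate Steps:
L(q) = 1 (L(q) = 6*(⅙) = 1)
T(W) = 15 + W (T(W) = W + 15 = 15 + W)
J(Z) = -4/3 + Z²/3 (J(Z) = -2 + (Z*Z + 2)/3 = -2 + (Z² + 2)/3 = -2 + (2 + Z²)/3 = -2 + (⅔ + Z²/3) = -4/3 + Z²/3)
t(V) = -6 + V²
t(J(5)) - L(5)*T(-14) = (-6 + (-4/3 + (⅓)*5²)²) - (15 - 14) = (-6 + (-4/3 + (⅓)*25)²) - 1 = (-6 + (-4/3 + 25/3)²) - 1*1 = (-6 + 7²) - 1 = (-6 + 49) - 1 = 43 - 1 = 42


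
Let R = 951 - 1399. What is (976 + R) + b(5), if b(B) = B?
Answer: 533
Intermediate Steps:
R = -448
(976 + R) + b(5) = (976 - 448) + 5 = 528 + 5 = 533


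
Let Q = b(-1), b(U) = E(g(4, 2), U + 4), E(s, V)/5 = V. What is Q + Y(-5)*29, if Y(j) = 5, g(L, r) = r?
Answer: 160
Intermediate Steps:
E(s, V) = 5*V
b(U) = 20 + 5*U (b(U) = 5*(U + 4) = 5*(4 + U) = 20 + 5*U)
Q = 15 (Q = 20 + 5*(-1) = 20 - 5 = 15)
Q + Y(-5)*29 = 15 + 5*29 = 15 + 145 = 160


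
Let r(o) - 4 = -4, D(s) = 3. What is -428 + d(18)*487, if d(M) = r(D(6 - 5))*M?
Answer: -428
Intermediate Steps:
r(o) = 0 (r(o) = 4 - 4 = 0)
d(M) = 0 (d(M) = 0*M = 0)
-428 + d(18)*487 = -428 + 0*487 = -428 + 0 = -428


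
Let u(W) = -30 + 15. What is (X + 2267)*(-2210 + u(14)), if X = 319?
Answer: -5753850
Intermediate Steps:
u(W) = -15
(X + 2267)*(-2210 + u(14)) = (319 + 2267)*(-2210 - 15) = 2586*(-2225) = -5753850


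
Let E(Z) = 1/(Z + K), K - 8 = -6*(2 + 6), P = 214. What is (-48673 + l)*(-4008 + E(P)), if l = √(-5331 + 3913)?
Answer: 33944112143/174 - 697391*I*√1418/174 ≈ 1.9508e+8 - 1.5093e+5*I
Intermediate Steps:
l = I*√1418 (l = √(-1418) = I*√1418 ≈ 37.656*I)
K = -40 (K = 8 - 6*(2 + 6) = 8 - 6*8 = 8 - 48 = -40)
E(Z) = 1/(-40 + Z) (E(Z) = 1/(Z - 40) = 1/(-40 + Z))
(-48673 + l)*(-4008 + E(P)) = (-48673 + I*√1418)*(-4008 + 1/(-40 + 214)) = (-48673 + I*√1418)*(-4008 + 1/174) = (-48673 + I*√1418)*(-697391/174) = 33944112143/174 - 697391*I*√1418/174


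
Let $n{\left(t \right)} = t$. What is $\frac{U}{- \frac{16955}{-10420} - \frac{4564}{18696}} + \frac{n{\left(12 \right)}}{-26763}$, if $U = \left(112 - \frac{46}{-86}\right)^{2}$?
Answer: $\frac{1017375299502182608}{111107285030005} \approx 9156.7$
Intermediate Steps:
$U = \frac{23415921}{1849}$ ($U = \left(112 - - \frac{23}{43}\right)^{2} = \left(112 + \frac{23}{43}\right)^{2} = \left(\frac{4839}{43}\right)^{2} = \frac{23415921}{1849} \approx 12664.0$)
$\frac{U}{- \frac{16955}{-10420} - \frac{4564}{18696}} + \frac{n{\left(12 \right)}}{-26763} = \frac{23415921}{1849 \left(- \frac{16955}{-10420} - \frac{4564}{18696}\right)} + \frac{12}{-26763} = \frac{23415921}{1849 \left(\left(-16955\right) \left(- \frac{1}{10420}\right) - \frac{1141}{4674}\right)} + 12 \left(- \frac{1}{26763}\right) = \frac{23415921}{1849 \left(\frac{3391}{2084} - \frac{1141}{4674}\right)} - \frac{4}{8921} = \frac{23415921}{1849 \cdot \frac{6735845}{4870308}} - \frac{4}{8921} = \frac{23415921}{1849} \cdot \frac{4870308}{6735845} - \frac{4}{8921} = \frac{114042747373668}{12454577405} - \frac{4}{8921} = \frac{1017375299502182608}{111107285030005}$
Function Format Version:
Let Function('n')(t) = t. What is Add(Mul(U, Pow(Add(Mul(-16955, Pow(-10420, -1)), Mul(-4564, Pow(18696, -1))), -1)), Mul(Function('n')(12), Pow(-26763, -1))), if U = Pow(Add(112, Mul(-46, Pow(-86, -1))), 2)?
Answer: Rational(1017375299502182608, 111107285030005) ≈ 9156.7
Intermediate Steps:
U = Rational(23415921, 1849) (U = Pow(Add(112, Mul(-46, Rational(-1, 86))), 2) = Pow(Add(112, Rational(23, 43)), 2) = Pow(Rational(4839, 43), 2) = Rational(23415921, 1849) ≈ 12664.)
Add(Mul(U, Pow(Add(Mul(-16955, Pow(-10420, -1)), Mul(-4564, Pow(18696, -1))), -1)), Mul(Function('n')(12), Pow(-26763, -1))) = Add(Mul(Rational(23415921, 1849), Pow(Add(Mul(-16955, Pow(-10420, -1)), Mul(-4564, Pow(18696, -1))), -1)), Mul(12, Pow(-26763, -1))) = Add(Mul(Rational(23415921, 1849), Pow(Add(Mul(-16955, Rational(-1, 10420)), Mul(-4564, Rational(1, 18696))), -1)), Mul(12, Rational(-1, 26763))) = Add(Mul(Rational(23415921, 1849), Pow(Add(Rational(3391, 2084), Rational(-1141, 4674)), -1)), Rational(-4, 8921)) = Add(Mul(Rational(23415921, 1849), Pow(Rational(6735845, 4870308), -1)), Rational(-4, 8921)) = Add(Mul(Rational(23415921, 1849), Rational(4870308, 6735845)), Rational(-4, 8921)) = Add(Rational(114042747373668, 12454577405), Rational(-4, 8921)) = Rational(1017375299502182608, 111107285030005)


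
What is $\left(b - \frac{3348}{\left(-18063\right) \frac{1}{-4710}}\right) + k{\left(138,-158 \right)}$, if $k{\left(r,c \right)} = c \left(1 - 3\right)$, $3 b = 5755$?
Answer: $\frac{910729}{669} \approx 1361.3$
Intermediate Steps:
$b = \frac{5755}{3}$ ($b = \frac{1}{3} \cdot 5755 = \frac{5755}{3} \approx 1918.3$)
$k{\left(r,c \right)} = - 2 c$ ($k{\left(r,c \right)} = c \left(-2\right) = - 2 c$)
$\left(b - \frac{3348}{\left(-18063\right) \frac{1}{-4710}}\right) + k{\left(138,-158 \right)} = \left(\frac{5755}{3} - \frac{3348}{\left(-18063\right) \frac{1}{-4710}}\right) - -316 = \left(\frac{5755}{3} - \frac{3348}{\left(-18063\right) \left(- \frac{1}{4710}\right)}\right) + 316 = \left(\frac{5755}{3} - \frac{3348}{\frac{6021}{1570}}\right) + 316 = \left(\frac{5755}{3} - \frac{194680}{223}\right) + 316 = \frac{699325}{669} + 316 = \frac{910729}{669}$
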